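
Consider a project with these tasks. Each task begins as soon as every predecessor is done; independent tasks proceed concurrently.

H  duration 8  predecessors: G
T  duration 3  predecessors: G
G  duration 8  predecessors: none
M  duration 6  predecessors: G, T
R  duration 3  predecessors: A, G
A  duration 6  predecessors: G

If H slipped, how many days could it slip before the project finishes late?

The longest chain is G→A→R = 8+6+3 = 17; overall finish 17 days.
Longest path through H: 16 days (earliest finish 16, latest finish 17).
Slack of H = 9 − 8 = 1 day.

1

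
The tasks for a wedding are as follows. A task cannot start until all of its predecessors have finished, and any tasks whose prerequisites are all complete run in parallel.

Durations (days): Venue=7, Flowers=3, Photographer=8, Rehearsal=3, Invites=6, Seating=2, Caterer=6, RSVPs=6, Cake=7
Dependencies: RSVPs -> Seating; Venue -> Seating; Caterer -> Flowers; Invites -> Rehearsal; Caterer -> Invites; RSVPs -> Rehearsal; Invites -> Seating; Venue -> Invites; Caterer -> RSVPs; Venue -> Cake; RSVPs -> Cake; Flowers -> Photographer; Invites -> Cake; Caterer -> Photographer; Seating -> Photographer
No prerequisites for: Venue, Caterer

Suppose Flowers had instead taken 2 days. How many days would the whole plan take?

23

As given, the longest chain is Venue→Invites→Seating→Photographer = 7+6+2+8 = 23, so the finish is 23 days.
Flowers is off the critical path — its longest chain is 17 days, giving 6 of slack.
That remains the longest chain; total 23 days.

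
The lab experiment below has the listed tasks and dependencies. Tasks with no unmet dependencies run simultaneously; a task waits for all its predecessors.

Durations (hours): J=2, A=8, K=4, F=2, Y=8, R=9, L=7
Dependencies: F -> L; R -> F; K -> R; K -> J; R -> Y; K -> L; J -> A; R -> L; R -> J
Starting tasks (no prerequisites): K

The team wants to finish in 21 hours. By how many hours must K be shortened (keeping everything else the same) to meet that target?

2

Current finish: 23 hours; target: 21.
K is on every critical path, so each hour cut from K cuts the finish by one (this holds down to a finish of 20).
Need 23 − 21 = 2 hours off K → K becomes 2 hours, finish becomes 21.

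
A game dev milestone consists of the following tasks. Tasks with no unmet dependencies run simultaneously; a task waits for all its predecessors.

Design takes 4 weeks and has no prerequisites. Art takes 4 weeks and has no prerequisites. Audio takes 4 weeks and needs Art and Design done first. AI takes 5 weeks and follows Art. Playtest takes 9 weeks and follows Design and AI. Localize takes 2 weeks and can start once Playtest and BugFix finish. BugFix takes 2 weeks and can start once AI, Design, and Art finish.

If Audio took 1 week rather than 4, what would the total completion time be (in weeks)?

As given, the longest chain is Art→AI→Playtest→Localize = 4+5+9+2 = 20, so the finish is 20 weeks.
Audio is off the critical path — its longest chain is 8 weeks, giving 12 of slack.
No other chain overtakes it, so the finish is 20 weeks.

20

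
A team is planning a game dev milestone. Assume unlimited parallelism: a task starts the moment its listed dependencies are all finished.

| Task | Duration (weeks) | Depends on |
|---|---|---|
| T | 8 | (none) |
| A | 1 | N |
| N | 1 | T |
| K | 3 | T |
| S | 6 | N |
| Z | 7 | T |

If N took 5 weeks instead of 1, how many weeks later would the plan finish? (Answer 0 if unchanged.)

4

Critical path before the change: T→N→S = 8+1+6 = 15 giving 15 weeks.
Since N is critical, the +4 change carries straight to that chain (now 19 weeks).
No other chain overtakes it, so the finish is 19 weeks.
Change in finish: 19 − 15 = +4 weeks.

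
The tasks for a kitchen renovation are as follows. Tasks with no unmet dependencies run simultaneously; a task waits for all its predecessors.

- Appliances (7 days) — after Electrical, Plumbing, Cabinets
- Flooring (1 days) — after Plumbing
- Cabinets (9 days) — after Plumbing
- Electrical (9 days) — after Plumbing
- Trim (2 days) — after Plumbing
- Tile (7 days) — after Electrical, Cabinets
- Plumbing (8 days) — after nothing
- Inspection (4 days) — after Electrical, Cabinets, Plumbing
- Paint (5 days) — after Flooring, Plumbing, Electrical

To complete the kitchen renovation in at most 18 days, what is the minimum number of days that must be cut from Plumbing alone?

Current finish: 24 days; target: 18.
Plumbing is on every critical path, so each day cut from Plumbing cuts the finish by one (this holds down to a finish of 17).
Need 24 − 18 = 6 days off Plumbing → Plumbing becomes 2 days, finish becomes 18.

6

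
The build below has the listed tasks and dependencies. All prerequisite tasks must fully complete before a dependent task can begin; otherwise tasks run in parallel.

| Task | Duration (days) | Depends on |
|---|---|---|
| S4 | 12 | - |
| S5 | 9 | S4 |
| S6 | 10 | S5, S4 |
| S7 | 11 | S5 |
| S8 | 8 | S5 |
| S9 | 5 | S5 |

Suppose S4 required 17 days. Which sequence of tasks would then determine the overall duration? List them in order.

Baseline: S4→S5→S7 = 12+9+11 = 32 → 32 days.
S4 lies on that path, so at 17 days the path becomes 37 days.
No other chain overtakes it, so the finish is 37 days.

S4, S5, S7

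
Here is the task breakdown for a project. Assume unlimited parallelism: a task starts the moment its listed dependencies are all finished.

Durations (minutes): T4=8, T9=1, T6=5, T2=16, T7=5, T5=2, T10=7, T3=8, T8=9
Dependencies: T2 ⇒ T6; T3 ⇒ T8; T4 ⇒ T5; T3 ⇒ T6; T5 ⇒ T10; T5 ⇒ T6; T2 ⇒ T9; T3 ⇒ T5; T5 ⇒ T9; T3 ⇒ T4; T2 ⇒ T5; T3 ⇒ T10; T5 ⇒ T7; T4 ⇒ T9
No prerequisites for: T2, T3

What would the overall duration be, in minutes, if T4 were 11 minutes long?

28

The binding path is T3→T4→T5→T10 = 8+8+2+7 = 25; finish at 25 minutes.
Since T4 is critical, the +3 change carries straight to that chain (now 28 minutes).
No other chain overtakes it, so the finish is 28 minutes.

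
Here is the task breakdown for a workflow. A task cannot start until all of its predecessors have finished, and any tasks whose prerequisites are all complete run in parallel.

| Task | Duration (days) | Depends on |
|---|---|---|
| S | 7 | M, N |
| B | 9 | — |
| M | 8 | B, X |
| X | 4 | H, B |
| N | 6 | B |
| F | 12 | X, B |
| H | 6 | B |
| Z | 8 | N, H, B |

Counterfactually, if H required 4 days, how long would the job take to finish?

The binding path is B→H→X→M→S = 9+6+4+8+7 = 34; finish at 34 days.
H is on the critical path; changing it to 4 makes that path 32 days.
The critical path is still B→H→X→M→S; finish is now 32 days.

32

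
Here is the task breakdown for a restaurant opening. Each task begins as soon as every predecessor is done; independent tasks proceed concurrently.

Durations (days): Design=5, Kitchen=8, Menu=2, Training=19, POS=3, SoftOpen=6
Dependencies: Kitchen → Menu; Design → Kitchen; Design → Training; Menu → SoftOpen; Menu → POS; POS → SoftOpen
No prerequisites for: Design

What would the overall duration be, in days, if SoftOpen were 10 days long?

28

Baseline: Design→Kitchen→Menu→POS→SoftOpen = 5+8+2+3+6 = 24 → 24 days.
SoftOpen is on the critical path; changing it to 10 makes that path 28 days.
No other chain overtakes it, so the finish is 28 days.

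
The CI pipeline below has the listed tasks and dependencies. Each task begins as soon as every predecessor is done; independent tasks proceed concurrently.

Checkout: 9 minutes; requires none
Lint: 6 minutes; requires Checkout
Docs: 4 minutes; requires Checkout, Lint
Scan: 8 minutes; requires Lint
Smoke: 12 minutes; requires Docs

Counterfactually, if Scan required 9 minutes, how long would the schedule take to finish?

As given, the longest chain is Checkout→Lint→Docs→Smoke = 9+6+4+12 = 31, so the finish is 31 minutes.
Scan is off the critical path — its longest chain is 23 minutes, giving 8 of slack.
No other chain overtakes it, so the finish is 31 minutes.

31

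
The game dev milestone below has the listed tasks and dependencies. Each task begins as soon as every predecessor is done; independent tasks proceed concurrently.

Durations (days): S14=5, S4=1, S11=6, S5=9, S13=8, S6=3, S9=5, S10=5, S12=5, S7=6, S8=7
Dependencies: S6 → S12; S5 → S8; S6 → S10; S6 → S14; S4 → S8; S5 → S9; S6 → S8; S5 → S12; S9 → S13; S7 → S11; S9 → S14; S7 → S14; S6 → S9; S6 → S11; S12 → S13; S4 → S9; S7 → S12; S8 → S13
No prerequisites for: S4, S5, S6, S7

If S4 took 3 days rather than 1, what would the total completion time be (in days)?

Baseline: S5→S8→S13 = 9+7+8 = 24 → 24 days.
S4 is off the critical path — its longest chain is 16 days, giving 8 of slack.
No other chain overtakes it, so the finish is 24 days.

24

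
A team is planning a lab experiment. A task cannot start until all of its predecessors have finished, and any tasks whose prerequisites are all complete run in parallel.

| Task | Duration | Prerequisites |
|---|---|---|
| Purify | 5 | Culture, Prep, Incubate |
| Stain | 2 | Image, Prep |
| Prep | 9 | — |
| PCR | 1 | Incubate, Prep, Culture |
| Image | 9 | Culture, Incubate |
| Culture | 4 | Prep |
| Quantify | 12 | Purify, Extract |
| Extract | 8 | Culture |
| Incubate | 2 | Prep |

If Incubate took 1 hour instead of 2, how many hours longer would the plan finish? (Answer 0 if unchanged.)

Actual critical path: Prep→Culture→Extract→Quantify = 9+4+8+12 = 33 ⇒ 33 hours.
The longest path through Incubate is only 28 hours, so Incubate has float 5.
No other chain overtakes it, so the finish is 33 hours.
Change in finish: 33 − 33 = +0 hours.

0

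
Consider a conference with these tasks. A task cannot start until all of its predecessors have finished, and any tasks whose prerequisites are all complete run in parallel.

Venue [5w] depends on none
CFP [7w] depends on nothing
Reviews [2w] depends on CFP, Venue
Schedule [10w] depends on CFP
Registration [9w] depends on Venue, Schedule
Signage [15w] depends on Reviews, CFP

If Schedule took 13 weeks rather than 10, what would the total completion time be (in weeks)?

As given, the longest chain is CFP→Schedule→Registration = 7+10+9 = 26, so the finish is 26 weeks.
Schedule is on the critical path; changing it to 13 makes that path 29 weeks.
The critical path is still CFP→Schedule→Registration; finish is now 29 weeks.

29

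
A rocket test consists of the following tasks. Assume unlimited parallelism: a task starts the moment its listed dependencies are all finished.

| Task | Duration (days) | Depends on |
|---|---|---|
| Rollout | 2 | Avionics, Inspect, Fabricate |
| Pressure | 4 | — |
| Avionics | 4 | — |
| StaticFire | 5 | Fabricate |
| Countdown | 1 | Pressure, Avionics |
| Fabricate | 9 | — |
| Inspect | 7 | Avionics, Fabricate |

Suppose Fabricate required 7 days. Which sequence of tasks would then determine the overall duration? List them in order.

Baseline: Fabricate→Inspect→Rollout = 9+7+2 = 18 → 18 days.
Since Fabricate is critical, the -2 change carries straight to that chain (now 16 days).
That remains the longest chain; total 16 days.

Fabricate, Inspect, Rollout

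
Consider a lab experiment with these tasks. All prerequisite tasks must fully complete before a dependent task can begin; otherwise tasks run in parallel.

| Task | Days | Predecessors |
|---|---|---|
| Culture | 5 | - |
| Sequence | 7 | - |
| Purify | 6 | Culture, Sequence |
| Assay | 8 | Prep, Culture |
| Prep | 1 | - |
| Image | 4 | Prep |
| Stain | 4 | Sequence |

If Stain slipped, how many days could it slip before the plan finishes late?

Culture→Assay = 5+8 = 13 sets the makespan at 13 days.
Stain finishes as early as 11 and must finish by 13.
Slack of Stain = 9 − 7 = 2 days.

2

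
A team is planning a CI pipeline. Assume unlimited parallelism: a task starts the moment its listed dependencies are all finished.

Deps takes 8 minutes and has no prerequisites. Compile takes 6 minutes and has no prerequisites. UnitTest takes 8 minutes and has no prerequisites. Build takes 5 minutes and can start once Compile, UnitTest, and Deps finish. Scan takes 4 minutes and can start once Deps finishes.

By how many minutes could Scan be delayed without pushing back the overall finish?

Critical path: Deps→Build = 8+5 = 13, so the finish is 13 minutes.
Scan finishes as early as 12 and must finish by 13.
Float = 13 − 12 = 1.

1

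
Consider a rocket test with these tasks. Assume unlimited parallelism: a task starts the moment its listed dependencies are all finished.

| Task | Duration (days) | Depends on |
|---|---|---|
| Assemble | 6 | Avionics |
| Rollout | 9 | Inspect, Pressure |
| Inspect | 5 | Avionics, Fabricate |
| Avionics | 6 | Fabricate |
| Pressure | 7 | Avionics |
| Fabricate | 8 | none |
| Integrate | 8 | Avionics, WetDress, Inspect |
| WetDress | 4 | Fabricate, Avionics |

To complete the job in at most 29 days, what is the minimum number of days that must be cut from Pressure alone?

1

Current finish: 30 days; target: 29.
Pressure is on every critical path, so each day cut from Pressure cuts the finish by one (this holds down to a finish of 28).
Need 30 − 29 = 1 day off Pressure → Pressure becomes 6 days, finish becomes 29.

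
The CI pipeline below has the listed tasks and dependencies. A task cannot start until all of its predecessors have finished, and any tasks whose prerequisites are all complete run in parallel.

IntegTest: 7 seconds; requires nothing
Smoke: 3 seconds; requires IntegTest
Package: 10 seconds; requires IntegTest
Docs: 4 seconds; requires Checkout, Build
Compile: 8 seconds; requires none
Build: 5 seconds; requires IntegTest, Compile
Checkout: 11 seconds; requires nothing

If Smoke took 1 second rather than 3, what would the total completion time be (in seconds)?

17

Baseline: Compile→Build→Docs = 8+5+4 = 17 → 17 seconds.
Smoke has 7 seconds of float (longest path through it is 10).
No other chain overtakes it, so the finish is 17 seconds.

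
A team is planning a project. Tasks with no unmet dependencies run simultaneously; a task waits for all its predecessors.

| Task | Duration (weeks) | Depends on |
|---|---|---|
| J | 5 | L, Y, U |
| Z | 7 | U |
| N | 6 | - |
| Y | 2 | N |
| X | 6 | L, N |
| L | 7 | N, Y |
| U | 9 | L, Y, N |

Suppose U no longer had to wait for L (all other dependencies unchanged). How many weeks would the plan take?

With the dependency in place, N→Y→L→U→Z = 6+2+7+9+7 = 31 sets the finish at 31 weeks.
Without L→U, U's earliest start moves from 15 to 8.
After: N→Y→U→Z = 6+2+9+7 = 24 → 24 weeks.

24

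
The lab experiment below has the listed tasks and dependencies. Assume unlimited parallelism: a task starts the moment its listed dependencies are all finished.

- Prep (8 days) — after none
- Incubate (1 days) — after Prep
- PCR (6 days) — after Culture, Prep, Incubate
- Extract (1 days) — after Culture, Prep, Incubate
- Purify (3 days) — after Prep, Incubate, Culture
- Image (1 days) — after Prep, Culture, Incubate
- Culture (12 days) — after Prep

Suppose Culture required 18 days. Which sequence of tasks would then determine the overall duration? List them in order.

Critical path before the change: Prep→Culture→PCR = 8+12+6 = 26 giving 26 days.
Culture is on the critical path; changing it to 18 makes that path 32 days.
The critical path is still Prep→Culture→PCR; finish is now 32 days.

Prep, Culture, PCR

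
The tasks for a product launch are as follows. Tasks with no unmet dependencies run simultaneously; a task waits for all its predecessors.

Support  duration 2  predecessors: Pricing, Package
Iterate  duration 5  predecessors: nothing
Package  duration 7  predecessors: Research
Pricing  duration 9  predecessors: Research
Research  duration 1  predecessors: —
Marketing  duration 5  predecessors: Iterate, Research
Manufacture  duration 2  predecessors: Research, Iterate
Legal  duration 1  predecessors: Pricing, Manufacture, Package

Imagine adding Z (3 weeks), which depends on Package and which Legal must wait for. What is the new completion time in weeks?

Originally the product launch takes 12 weeks.
With Z inserted, Legal now waits for max(Pricing, Manufacture, Package, Z).
New critical path: Research→Package→Z→Legal = 1+7+3+1 = 12 ⇒ 12 weeks.

12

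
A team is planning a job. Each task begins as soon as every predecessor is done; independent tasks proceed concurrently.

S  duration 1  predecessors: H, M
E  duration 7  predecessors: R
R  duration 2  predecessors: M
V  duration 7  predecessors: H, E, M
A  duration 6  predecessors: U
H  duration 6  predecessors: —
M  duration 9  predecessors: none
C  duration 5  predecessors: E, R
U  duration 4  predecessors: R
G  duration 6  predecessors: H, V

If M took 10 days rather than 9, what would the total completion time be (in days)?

Actual critical path: M→R→E→V→G = 9+2+7+7+6 = 31 ⇒ 31 days.
M lies on that path, so at 10 days the path becomes 32 days.
That remains the longest chain; total 32 days.

32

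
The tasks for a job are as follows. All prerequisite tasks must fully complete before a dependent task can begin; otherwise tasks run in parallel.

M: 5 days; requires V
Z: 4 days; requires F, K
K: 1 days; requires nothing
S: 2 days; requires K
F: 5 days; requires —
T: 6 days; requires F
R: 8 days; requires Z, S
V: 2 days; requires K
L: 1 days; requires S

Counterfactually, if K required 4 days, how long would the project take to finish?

17

The binding path is F→Z→R = 5+4+8 = 17; finish at 17 days.
K is off the critical path — its longest chain is 13 days, giving 4 of slack.
The critical path is still F→Z→R; finish is now 17 days.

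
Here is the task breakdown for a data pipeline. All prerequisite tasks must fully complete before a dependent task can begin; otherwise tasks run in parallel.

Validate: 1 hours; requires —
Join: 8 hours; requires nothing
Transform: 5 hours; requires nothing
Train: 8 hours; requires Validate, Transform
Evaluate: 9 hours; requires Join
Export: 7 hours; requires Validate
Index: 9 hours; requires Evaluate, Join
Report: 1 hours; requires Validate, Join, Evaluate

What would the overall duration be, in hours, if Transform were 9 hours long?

Baseline: Join→Evaluate→Index = 8+9+9 = 26 → 26 hours.
The longest path through Transform is only 13 hours, so Transform has float 13.
The critical path is still Join→Evaluate→Index; finish is now 26 hours.

26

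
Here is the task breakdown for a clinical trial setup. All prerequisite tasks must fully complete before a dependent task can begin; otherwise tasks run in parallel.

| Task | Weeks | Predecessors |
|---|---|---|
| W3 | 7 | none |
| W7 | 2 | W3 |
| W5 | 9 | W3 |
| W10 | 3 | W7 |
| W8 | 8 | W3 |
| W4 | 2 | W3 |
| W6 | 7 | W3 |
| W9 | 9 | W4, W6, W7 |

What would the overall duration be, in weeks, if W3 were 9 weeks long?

25

As given, the longest chain is W3→W6→W9 = 7+7+9 = 23, so the finish is 23 weeks.
W3 is on the critical path; changing it to 9 makes that path 25 weeks.
No other chain overtakes it, so the finish is 25 weeks.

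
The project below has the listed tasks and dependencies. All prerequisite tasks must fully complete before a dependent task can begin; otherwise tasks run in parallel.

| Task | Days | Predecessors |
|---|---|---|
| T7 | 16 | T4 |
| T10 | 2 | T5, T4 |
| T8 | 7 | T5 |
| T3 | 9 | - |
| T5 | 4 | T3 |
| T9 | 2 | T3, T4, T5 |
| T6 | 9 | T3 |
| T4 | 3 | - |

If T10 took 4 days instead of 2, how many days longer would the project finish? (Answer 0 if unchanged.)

Actual critical path: T3→T5→T8 = 9+4+7 = 20 ⇒ 20 days.
T10 is off the critical path — its longest chain is 15 days, giving 5 of slack.
That remains the longest chain; total 20 days.
Change in finish: 20 − 20 = +0 days.

0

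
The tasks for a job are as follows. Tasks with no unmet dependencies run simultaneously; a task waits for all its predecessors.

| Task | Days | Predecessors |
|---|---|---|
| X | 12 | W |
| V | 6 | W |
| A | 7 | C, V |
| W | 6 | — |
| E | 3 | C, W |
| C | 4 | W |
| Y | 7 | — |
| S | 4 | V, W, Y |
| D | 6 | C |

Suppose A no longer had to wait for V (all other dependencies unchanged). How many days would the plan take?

18

With the dependency in place, W→V→A = 6+6+7 = 19 sets the finish at 19 days.
Without V→A, A's earliest start moves from 12 to 10.
After: W→X = 6+12 = 18 → 18 days.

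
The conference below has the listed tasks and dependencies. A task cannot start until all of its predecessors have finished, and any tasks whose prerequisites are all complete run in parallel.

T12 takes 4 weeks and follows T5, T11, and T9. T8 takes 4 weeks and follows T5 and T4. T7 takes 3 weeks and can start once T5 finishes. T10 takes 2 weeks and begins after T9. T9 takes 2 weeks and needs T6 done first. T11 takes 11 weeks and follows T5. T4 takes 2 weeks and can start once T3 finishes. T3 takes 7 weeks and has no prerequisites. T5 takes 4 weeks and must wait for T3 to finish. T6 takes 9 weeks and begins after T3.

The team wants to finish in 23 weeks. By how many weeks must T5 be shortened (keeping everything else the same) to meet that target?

3

Current finish: 26 weeks; target: 23.
T5 is on every critical path, so each week cut from T5 cuts the finish by one (this holds down to a finish of 23).
Need 26 − 23 = 3 weeks off T5 → T5 becomes 1 week, finish becomes 23.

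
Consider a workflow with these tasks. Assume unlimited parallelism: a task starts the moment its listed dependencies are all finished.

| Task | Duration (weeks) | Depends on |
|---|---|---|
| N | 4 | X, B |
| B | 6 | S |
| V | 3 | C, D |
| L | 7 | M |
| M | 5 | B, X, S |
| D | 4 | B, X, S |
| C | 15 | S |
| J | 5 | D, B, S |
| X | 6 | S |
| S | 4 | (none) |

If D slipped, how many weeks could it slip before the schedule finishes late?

S→X→M→L = 4+6+5+7 = 22 sets the makespan at 22 weeks.
D finishes as early as 14 and must finish by 17.
Slack of D = 13 − 10 = 3 weeks.

3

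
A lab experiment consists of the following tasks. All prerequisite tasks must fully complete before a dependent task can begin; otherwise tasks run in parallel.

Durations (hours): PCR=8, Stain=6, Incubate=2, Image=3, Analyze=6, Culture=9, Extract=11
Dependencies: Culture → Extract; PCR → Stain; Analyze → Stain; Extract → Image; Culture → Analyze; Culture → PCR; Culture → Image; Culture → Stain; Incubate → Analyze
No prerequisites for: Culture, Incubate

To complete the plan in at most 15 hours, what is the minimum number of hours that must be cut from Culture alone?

8

Current finish: 23 hours; target: 15.
Culture is on every critical path, so each hour cut from Culture cuts the finish by one (this holds down to a finish of 15).
Need 23 − 15 = 8 hours off Culture → Culture becomes 1 hour, finish becomes 15.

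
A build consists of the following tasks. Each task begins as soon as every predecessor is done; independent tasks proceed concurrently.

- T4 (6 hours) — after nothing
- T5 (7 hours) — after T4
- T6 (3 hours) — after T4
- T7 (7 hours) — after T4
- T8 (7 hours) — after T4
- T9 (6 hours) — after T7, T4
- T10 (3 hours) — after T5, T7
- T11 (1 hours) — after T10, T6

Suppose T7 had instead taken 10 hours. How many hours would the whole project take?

22

Critical path before the change: T4→T7→T9 = 6+7+6 = 19 giving 19 hours.
Since T7 is critical, the +3 change carries straight to that chain (now 22 hours).
No other chain overtakes it, so the finish is 22 hours.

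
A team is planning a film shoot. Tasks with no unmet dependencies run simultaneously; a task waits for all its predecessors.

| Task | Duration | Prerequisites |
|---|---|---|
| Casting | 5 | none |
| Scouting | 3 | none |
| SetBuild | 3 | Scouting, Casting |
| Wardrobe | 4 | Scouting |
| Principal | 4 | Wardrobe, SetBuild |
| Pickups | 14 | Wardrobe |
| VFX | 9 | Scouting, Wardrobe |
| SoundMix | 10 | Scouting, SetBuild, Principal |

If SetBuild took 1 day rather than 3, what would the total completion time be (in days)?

21

Baseline: Casting→SetBuild→Principal→SoundMix = 5+3+4+10 = 22 → 22 days.
Since SetBuild is critical, the -2 change carries straight to that chain (now 20 days).
New critical path: Scouting→Wardrobe→Principal→SoundMix = 3+4+4+10 = 21 ⇒ 21 days.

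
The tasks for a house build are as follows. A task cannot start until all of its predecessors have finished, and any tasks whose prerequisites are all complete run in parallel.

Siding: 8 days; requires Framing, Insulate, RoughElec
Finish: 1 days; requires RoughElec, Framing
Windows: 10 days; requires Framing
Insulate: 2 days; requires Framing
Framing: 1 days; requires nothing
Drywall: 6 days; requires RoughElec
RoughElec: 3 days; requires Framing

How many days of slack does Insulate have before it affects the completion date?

1

Framing→RoughElec→Siding = 1+3+8 = 12 sets the makespan at 12 days.
The longest chain containing Insulate totals 11 days.
Float = 12 − 11 = 1.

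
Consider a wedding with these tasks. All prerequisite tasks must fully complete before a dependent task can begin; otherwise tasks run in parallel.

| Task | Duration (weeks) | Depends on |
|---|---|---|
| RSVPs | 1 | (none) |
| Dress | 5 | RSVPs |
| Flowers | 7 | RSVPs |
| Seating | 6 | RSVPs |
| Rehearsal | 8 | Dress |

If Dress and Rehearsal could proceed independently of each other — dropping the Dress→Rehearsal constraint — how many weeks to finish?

Before: longest chain RSVPs→Dress→Rehearsal = 1+5+8 = 14, finish 14.
Without Dress→Rehearsal, Rehearsal's earliest start moves from 6 to 0.
New critical path: RSVPs→Flowers = 1+7 = 8 ⇒ 8 weeks.

8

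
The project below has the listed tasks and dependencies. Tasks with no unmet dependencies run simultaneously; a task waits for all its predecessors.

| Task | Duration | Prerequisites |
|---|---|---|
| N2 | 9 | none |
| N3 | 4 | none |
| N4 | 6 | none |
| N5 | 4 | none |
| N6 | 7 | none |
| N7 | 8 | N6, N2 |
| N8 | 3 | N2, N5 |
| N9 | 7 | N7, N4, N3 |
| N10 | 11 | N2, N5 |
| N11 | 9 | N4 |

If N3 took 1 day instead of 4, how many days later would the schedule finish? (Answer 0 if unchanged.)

0

Baseline: N2→N7→N9 = 9+8+7 = 24 → 24 days.
N3 has 13 days of float (longest path through it is 11).
That remains the longest chain; total 24 days.
Change in finish: 24 − 24 = +0 days.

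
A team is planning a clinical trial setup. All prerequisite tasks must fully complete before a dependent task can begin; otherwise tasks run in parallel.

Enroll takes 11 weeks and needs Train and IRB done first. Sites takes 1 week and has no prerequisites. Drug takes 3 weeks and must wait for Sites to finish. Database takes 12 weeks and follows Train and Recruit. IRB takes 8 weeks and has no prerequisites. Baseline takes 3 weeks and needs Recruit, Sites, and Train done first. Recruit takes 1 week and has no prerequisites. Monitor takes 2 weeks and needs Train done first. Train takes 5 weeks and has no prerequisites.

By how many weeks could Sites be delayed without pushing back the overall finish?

The longest chain is IRB→Enroll = 8+11 = 19; overall finish 19 weeks.
The longest chain containing Sites totals 4 weeks.
So Sites can slip 16 − 1 = 15 weeks.

15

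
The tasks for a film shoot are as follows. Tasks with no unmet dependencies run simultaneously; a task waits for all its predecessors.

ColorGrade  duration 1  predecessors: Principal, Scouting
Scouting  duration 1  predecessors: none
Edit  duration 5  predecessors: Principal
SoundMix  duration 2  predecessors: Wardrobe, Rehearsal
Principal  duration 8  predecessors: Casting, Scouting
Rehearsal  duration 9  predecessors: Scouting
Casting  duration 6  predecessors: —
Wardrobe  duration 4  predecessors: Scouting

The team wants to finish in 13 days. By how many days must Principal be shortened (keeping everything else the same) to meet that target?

6

Current finish: 19 days; target: 13.
Principal is on every critical path, so each day cut from Principal cuts the finish by one (this holds down to a finish of 12).
Need 19 − 13 = 6 days off Principal → Principal becomes 2 days, finish becomes 13.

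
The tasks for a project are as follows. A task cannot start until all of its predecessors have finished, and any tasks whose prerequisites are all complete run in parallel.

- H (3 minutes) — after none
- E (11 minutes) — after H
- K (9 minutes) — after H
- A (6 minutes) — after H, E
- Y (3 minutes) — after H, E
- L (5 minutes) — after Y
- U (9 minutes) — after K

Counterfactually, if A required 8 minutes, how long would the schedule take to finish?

22

As given, the longest chain is H→E→Y→L = 3+11+3+5 = 22, so the finish is 22 minutes.
The longest path through A is only 20 minutes, so A has float 2.
New critical path: H→E→A = 3+11+8 = 22 ⇒ 22 minutes.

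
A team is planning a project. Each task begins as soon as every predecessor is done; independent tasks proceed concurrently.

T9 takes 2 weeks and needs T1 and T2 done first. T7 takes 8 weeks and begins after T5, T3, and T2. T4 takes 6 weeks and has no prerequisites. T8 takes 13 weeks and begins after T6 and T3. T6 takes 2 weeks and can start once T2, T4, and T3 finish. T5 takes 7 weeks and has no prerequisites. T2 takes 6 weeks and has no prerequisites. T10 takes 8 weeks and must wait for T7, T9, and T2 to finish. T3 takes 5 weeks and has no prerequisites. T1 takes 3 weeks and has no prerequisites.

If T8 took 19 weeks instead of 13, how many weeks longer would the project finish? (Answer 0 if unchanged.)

4

Actual critical path: T5→T7→T10 = 7+8+8 = 23 ⇒ 23 weeks.
T8 has 2 weeks of float (longest path through it is 21).
Now T2→T6→T8 = 6+2+19 = 27 is longest, so the finish becomes 27 weeks.
Change in finish: 27 − 23 = +4 weeks.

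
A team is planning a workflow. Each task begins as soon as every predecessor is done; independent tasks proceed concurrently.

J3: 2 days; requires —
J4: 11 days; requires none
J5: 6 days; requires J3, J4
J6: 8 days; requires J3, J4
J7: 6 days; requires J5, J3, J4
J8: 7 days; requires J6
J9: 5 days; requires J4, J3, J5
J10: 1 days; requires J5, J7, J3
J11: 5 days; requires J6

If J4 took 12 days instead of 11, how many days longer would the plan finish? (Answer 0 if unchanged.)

1

As given, the longest chain is J4→J6→J8 = 11+8+7 = 26, so the finish is 26 days.
J4 is on the critical path; changing it to 12 makes that path 27 days.
That remains the longest chain; total 27 days.
Change in finish: 27 − 26 = +1 days.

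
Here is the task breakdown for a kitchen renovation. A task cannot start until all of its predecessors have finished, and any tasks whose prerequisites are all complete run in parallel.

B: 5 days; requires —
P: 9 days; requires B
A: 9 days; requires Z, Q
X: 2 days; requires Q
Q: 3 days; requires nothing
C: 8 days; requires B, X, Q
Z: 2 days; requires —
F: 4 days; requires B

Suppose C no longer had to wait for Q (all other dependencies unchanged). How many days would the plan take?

14

Before: longest chain B→P = 5+9 = 14, finish 14.
Dropping Q→C doesn't change C's earliest start (5); another predecessor still binds.
New critical path: B→P = 5+9 = 14 ⇒ 14 days.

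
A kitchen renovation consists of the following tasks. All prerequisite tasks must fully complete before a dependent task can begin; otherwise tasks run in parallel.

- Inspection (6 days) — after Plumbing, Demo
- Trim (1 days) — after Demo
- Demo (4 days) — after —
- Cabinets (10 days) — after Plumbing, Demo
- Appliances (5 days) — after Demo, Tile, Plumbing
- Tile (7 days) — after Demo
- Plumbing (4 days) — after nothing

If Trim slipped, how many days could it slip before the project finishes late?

The longest chain is Demo→Tile→Appliances = 4+7+5 = 16; overall finish 16 days.
Trim finishes as early as 5 and must finish by 16.
Slack of Trim = 15 − 4 = 11 days.

11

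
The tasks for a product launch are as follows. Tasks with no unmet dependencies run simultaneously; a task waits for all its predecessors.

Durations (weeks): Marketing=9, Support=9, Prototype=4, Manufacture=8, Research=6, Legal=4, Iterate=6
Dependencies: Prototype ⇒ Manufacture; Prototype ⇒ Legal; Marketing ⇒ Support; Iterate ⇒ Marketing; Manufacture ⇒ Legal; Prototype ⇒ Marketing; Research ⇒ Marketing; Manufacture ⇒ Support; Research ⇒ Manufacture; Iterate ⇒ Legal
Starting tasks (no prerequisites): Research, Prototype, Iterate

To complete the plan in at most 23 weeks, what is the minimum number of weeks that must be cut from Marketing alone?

1

Current finish: 24 weeks; target: 23.
Marketing is on every critical path, so each week cut from Marketing cuts the finish by one (this holds down to a finish of 23).
Need 24 − 23 = 1 week off Marketing → Marketing becomes 8 weeks, finish becomes 23.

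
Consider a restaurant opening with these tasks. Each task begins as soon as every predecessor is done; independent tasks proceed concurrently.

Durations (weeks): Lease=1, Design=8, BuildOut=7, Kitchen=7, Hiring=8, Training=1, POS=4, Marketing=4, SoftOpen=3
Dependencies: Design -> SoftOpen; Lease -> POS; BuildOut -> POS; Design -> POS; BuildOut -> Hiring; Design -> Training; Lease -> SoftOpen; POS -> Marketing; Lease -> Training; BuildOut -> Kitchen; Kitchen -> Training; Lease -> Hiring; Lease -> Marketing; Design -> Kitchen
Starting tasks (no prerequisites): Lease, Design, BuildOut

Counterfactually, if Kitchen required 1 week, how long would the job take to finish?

Baseline: Design→Kitchen→Training = 8+7+1 = 16 → 16 weeks.
Kitchen lies on that path, so at 1 week the path becomes 10 weeks.
Now Design→POS→Marketing = 8+4+4 = 16 is longest, so the finish becomes 16 weeks.

16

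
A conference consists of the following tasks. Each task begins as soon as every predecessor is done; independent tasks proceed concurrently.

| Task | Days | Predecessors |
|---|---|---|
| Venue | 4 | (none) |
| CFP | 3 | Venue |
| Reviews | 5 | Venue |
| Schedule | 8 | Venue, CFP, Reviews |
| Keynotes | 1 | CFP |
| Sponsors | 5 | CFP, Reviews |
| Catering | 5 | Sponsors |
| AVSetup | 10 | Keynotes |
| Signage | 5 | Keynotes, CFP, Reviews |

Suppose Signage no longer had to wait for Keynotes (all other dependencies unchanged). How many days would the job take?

Original critical path: Venue→Reviews→Sponsors→Catering = 4+5+5+5 = 19 ⇒ 19 days.
Dropping Keynotes→Signage doesn't change Signage's earliest start (9); another predecessor still binds.
New critical path: Venue→Reviews→Sponsors→Catering = 4+5+5+5 = 19 ⇒ 19 days.

19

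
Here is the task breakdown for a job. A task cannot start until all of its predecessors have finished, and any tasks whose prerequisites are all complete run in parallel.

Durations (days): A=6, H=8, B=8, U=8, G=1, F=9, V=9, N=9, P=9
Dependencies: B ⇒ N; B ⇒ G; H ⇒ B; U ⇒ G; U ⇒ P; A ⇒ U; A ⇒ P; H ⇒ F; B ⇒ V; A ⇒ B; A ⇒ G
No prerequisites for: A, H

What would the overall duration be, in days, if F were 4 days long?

As given, the longest chain is H→B→V = 8+8+9 = 25, so the finish is 25 days.
The longest path through F is only 17 days, so F has float 8.
The critical path is still H→B→V; finish is now 25 days.

25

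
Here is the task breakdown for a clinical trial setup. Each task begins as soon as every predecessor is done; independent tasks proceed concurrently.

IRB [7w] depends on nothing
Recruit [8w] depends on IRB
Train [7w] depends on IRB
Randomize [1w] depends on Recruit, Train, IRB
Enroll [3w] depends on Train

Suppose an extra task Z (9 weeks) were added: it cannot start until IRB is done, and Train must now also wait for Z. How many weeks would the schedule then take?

26

Originally the schedule takes 17 weeks.
With Z inserted, Train now waits for max(IRB, Z).
New critical path: IRB→Z→Train→Enroll = 7+9+7+3 = 26 ⇒ 26 weeks.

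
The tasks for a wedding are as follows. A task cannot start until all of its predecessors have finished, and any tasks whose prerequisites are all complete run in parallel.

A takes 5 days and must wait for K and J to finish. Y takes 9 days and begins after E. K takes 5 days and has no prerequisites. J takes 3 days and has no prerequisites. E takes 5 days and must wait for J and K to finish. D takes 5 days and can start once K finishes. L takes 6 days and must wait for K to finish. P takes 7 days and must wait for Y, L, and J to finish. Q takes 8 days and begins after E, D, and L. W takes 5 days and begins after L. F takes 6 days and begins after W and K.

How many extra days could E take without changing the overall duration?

K→E→Y→P = 5+5+9+7 = 26 sets the makespan at 26 days.
Longest path through E: 26 days (earliest finish 10, latest finish 10).
So E can slip 10 − 10 = 0 days.

0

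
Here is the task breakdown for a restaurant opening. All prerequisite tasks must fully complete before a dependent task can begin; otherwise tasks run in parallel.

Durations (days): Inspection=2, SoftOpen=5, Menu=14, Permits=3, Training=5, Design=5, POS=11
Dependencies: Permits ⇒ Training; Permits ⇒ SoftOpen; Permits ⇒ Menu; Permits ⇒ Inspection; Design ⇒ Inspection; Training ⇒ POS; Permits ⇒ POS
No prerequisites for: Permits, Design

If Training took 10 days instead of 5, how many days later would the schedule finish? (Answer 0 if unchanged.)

As given, the longest chain is Permits→Training→POS = 3+5+11 = 19, so the finish is 19 days.
Training is on the critical path; changing it to 10 makes that path 24 days.
That remains the longest chain; total 24 days.
Change in finish: 24 − 19 = +5 days.

5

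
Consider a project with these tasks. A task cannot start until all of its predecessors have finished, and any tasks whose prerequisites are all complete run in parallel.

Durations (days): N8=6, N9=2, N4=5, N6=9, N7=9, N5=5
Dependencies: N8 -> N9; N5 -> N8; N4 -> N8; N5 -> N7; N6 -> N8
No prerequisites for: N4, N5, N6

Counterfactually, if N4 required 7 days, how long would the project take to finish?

Baseline: N6→N8→N9 = 9+6+2 = 17 → 17 days.
The longest path through N4 is only 13 days, so N4 has float 4.
No other chain overtakes it, so the finish is 17 days.

17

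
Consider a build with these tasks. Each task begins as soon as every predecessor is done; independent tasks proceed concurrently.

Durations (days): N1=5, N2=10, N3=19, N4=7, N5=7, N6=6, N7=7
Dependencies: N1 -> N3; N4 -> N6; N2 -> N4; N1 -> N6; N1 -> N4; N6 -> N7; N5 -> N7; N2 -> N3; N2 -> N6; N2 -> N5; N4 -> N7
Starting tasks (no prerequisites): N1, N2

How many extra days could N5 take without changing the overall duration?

Critical path: N2→N4→N6→N7 = 10+7+6+7 = 30, so the finish is 30 days.
N5 finishes as early as 17 and must finish by 23.
Slack of N5 = 16 − 10 = 6 days.

6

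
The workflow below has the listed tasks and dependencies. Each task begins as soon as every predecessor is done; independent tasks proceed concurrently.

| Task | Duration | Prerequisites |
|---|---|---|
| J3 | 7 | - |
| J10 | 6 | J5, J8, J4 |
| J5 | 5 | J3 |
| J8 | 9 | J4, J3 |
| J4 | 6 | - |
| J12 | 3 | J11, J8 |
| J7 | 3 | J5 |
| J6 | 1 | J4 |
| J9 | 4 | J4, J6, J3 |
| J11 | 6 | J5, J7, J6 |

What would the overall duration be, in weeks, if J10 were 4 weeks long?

Actual critical path: J3→J5→J7→J11→J12 = 7+5+3+6+3 = 24 ⇒ 24 weeks.
The longest path through J10 is only 22 weeks, so J10 has float 2.
That remains the longest chain; total 24 weeks.

24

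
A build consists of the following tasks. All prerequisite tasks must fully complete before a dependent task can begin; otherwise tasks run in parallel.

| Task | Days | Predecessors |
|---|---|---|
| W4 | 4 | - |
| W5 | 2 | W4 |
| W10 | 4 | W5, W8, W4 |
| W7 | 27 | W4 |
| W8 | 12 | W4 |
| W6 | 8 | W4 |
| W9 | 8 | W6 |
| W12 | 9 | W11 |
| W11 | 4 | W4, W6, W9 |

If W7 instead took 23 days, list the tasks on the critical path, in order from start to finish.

W4, W6, W9, W11, W12

Critical path before the change: W4→W6→W9→W11→W12 = 4+8+8+4+9 = 33 giving 33 days.
The longest path through W7 is only 31 days, so W7 has float 2.
No other chain overtakes it, so the finish is 33 days.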